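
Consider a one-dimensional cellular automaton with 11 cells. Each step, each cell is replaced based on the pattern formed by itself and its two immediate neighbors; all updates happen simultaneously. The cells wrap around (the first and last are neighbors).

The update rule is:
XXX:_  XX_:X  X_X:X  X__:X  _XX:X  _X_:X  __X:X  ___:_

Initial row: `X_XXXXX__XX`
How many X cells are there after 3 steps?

XXX___XXXX_
X_XX_XX__XX
XXXXXXXXXX_
count of X: 10

10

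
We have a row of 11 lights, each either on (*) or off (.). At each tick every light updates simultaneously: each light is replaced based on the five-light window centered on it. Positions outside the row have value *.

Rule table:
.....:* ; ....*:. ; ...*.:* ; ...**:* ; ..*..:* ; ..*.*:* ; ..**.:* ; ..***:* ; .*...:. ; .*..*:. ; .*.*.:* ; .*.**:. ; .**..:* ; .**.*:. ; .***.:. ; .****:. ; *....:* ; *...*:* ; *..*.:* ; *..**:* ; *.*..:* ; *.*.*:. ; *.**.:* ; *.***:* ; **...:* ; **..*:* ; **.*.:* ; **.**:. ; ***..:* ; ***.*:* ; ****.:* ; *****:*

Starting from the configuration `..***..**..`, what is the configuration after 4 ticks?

***.*******
***.*.*****
****..*.***
*******.*.*

*******.*.*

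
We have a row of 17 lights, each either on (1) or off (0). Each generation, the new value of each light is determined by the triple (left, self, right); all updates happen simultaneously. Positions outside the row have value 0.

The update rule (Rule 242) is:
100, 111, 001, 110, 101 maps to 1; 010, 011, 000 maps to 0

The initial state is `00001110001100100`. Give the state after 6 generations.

00010111010111010
00101011101011101
01010101110101110
10101010111010111
01010101011101011
10101010101110101

10101010101110101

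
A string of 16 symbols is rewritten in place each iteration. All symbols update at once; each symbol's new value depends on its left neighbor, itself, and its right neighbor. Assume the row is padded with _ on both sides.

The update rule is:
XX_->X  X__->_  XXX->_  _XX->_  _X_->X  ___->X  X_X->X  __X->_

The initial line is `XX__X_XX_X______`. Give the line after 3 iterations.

_X__XX_XXX_XXXXX
_X___XX__XX____X
_X_X__X___X_XX_X

_X_X__X___X_XX_X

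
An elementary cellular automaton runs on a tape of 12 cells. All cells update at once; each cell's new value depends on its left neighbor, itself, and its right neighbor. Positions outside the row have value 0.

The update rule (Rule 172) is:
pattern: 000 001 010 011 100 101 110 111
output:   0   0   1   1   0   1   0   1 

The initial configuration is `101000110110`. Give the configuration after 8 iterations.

111000101100
110000111000
100000110000
100000100000
100000100000  (fixed point — unchanged through iteration 8)

100000100000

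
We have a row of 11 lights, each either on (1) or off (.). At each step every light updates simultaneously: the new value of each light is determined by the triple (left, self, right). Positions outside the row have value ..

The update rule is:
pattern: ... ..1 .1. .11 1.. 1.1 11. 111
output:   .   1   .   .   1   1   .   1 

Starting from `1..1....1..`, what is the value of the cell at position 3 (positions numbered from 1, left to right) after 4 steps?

.

.11.1..1.1.
1..1.11.1.1
.11.1..1.1.  (repeats step 1; period 2)
step 4: 1..1.11.1.1
position 3 holds .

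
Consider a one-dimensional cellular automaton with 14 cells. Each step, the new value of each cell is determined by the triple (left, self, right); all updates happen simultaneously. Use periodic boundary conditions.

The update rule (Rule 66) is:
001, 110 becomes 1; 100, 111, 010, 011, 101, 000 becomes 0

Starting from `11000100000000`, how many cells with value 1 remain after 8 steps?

01001000000001
00010000000010
00100000000100
01000000001000
10000000010000
00000000100001
00000001000010
00000010000100
count of 1: 2

2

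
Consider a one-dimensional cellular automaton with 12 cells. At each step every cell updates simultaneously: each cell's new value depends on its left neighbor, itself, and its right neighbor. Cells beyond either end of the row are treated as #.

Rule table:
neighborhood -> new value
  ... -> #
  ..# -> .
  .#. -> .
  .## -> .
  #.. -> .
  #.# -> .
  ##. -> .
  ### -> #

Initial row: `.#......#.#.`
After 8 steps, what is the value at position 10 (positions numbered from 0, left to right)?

.

...####.....
.#..##..###.
.........#..
.#######....
..#####..##.
...###......
.#..#..####.
........##..
position 10 holds .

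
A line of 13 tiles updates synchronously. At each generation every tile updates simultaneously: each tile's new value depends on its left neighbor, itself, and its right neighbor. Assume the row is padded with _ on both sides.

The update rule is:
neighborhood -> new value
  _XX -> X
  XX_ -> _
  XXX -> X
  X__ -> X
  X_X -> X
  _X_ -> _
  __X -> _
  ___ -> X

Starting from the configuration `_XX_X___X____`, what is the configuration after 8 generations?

generation 1: _X_X_XX__XXXX
generation 2: __X_XX_X_XXX_
generation 3: X__XX_X_XXX_X
generation 4: _X_X_X_XXX_X_
generation 5: __X_X_XXX_X_X
generation 6: X__X_XXX_X_X_
generation 7: _X__XXX_X_X_X
generation 8: __X_XX_X_X_X_

__X_XX_X_X_X_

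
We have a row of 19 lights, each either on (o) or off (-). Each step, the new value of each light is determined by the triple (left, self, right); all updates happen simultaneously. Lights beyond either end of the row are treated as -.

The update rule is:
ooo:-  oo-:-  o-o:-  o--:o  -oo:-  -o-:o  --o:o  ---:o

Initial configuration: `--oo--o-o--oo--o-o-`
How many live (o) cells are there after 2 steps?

4

oo--ooo-ooo--ooo-oo
--oo-------oo------
count of o: 4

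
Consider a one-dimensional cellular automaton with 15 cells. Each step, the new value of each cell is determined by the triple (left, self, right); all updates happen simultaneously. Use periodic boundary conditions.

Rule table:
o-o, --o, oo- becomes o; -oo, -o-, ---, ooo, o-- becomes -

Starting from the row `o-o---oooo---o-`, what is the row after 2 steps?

step 1: -o---o---o--o-o
step 2: o---o---o--o-o-

o---o---o--o-o-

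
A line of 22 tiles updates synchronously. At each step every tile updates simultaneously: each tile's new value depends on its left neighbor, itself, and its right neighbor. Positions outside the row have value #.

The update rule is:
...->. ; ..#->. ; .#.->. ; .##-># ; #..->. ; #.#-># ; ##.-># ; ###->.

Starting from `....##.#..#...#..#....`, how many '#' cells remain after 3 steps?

1

step 1: ....###...............
step 2: ....#.#...............
step 3: .....#................
count of #: 1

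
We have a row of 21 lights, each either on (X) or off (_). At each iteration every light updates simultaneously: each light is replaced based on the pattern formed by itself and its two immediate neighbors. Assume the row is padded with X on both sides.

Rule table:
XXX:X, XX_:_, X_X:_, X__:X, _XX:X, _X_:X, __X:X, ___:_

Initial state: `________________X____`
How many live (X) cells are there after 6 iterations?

13

iteration 1: X______________XXX__X
iteration 2: _X____________XXX_XXX
iteration 3: _XX__________XXX__XXX
iteration 4: _X_X________XXX_XXXXX
iteration 5: _X_XX______XXX__XXXXX
iteration 6: _X_X_X____XXX_XXXXXXX
count of X: 13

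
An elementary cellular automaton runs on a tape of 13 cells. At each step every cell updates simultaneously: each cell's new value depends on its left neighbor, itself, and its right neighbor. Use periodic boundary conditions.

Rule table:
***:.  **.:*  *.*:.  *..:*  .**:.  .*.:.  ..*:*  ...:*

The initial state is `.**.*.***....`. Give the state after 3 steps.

.**....******

step 1: *.*.....*****
step 2: *..*****.....
step 3: .**....******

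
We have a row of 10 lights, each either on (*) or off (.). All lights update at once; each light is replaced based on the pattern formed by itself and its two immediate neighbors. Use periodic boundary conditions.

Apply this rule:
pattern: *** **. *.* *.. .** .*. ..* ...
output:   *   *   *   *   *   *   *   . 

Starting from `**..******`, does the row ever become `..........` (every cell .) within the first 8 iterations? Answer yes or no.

no

**********
**********  (fixed point — unchanged through iteration 8)
iteration 8 is **********, still not uniform .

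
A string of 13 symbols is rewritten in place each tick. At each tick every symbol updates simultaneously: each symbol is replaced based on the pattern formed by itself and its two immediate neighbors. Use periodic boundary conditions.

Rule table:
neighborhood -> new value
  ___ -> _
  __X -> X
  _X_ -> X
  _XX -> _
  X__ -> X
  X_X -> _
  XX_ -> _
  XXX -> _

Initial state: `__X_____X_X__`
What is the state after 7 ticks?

X___XXXXXXX__

_XXX___XX_XX_
X___X_X_____X
_X_XX_XX___X_
XX______X_XXX
__X____XX____
_XXX__X__X___
X___XXXXXXX__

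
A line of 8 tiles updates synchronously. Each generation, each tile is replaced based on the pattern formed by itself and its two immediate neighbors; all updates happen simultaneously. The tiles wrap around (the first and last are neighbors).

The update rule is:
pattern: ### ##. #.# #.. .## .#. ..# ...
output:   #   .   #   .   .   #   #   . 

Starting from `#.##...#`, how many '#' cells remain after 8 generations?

4

.#....#.
##...##.
....#..#
...##.##
..#..#..
.##.##..
#..#....
#.##...#
count of #: 4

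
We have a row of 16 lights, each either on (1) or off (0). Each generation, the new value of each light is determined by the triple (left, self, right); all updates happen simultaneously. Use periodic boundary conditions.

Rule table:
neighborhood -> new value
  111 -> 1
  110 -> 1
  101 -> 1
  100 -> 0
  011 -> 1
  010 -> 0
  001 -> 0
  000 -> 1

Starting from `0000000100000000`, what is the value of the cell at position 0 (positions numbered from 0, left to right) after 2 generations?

1

1111110001111111
1111110101111111
position 0 holds 1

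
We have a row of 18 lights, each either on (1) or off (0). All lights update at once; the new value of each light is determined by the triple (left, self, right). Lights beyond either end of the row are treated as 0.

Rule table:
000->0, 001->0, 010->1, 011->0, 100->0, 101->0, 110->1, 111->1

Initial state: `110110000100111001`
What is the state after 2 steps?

010010000100001001

step 1: 010010000100011001
step 2: 010010000100001001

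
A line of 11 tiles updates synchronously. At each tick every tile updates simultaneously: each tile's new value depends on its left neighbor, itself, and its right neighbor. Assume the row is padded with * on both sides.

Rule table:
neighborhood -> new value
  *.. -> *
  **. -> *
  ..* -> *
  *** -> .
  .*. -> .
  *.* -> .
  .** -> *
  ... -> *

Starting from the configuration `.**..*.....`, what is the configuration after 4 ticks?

********...

tick 1: .****.*****
tick 2: .*..*.*....
tick 3: ..**...****
tick 4: ********...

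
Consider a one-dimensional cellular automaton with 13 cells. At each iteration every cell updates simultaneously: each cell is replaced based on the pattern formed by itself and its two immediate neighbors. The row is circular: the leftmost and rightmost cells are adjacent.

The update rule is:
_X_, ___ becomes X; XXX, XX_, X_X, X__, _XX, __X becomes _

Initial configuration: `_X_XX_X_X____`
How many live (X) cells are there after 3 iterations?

iteration 1: _X____X_X_XXX
iteration 2: _X_XX_X_X____  (repeats iteration 0; period 2)
iteration 3: _X____X_X_XXX
count of X: 6

6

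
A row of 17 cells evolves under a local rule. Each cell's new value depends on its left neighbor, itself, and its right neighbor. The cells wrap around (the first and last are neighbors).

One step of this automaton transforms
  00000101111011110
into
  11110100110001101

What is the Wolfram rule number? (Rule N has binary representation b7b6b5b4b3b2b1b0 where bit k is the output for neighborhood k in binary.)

149

position 8: 111 → 1  (bit 7 = 1)
position 10: 110 → 0  (bit 6 = 0)
position 6: 101 → 0  (bit 5 = 0)
position 16: 100 → 1  (bit 4 = 1)
position 7: 011 → 0  (bit 3 = 0)
position 5: 010 → 1  (bit 2 = 1)
position 4: 001 → 0  (bit 1 = 0)
position 0: 000 → 1  (bit 0 = 1)
bits b7..b0 = 10010101 = 149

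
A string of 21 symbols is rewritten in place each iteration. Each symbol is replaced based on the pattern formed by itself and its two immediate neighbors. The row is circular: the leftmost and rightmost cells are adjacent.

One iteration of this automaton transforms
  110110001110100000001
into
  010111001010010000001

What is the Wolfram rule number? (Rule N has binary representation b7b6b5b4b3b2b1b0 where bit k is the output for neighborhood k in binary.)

position 0: 111 → 0  (bit 7 = 0)
position 1: 110 → 1  (bit 6 = 1)
position 2: 101 → 0  (bit 5 = 0)
position 5: 100 → 1  (bit 4 = 1)
position 3: 011 → 1  (bit 3 = 1)
position 12: 010 → 0  (bit 2 = 0)
position 7: 001 → 0  (bit 1 = 0)
position 6: 000 → 0  (bit 0 = 0)
bits b7..b0 = 01011000 = 88

88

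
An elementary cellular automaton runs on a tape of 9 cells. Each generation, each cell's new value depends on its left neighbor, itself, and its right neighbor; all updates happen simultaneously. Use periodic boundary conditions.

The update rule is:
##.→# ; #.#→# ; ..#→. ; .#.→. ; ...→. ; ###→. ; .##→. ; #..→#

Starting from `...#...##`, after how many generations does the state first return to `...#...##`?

#...#...#
##...#...
.##...#..
..##...#.
...##...#
#...##...
.#...##..
..#...##.
...#...##

9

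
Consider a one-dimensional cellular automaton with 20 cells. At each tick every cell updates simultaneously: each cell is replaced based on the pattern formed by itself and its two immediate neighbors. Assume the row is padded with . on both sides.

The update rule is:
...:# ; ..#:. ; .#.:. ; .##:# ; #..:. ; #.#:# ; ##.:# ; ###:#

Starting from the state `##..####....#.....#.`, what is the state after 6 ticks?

##..####.##...###...
##..#######.#.###.##
##..########.#######
##..################
##..################  (fixed point — unchanged through tick 6)

##..################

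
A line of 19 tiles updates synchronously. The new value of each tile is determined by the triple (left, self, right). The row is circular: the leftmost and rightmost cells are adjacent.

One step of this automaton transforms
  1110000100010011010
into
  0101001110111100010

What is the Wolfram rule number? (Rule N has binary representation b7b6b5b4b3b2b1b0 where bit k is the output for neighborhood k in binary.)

position 1: 111 → 1  (bit 7 = 1)
position 2: 110 → 0  (bit 6 = 0)
position 16: 101 → 0  (bit 5 = 0)
position 3: 100 → 1  (bit 4 = 1)
position 0: 011 → 0  (bit 3 = 0)
position 7: 010 → 1  (bit 2 = 1)
position 6: 001 → 1  (bit 1 = 1)
position 4: 000 → 0  (bit 0 = 0)
bits b7..b0 = 10010110 = 150

150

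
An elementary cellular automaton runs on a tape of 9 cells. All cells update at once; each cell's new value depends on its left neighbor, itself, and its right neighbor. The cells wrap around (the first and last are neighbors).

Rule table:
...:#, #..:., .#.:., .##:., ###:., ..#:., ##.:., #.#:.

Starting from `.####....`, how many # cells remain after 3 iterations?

......###
.####....  (repeats iteration 0; period 2)
iteration 3: ......###
count of #: 3

3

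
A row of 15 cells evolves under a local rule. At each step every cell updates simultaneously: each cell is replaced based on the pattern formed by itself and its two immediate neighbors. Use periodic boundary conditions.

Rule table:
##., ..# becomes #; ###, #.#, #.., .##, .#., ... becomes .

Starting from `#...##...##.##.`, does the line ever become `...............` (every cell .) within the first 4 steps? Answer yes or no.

no

step 1: ...#.#..#.#..#.
step 2: ..#....#....#..
step 3: .#....#....#...
step 4: #....#....#....
step 4 is #....#....#...., still not uniform .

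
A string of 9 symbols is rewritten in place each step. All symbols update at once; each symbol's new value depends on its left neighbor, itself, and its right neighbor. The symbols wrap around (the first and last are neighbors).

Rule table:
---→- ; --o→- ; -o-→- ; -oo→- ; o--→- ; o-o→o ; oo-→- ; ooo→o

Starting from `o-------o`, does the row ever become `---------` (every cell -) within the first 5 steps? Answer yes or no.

---------
all cells are - at step 1

yes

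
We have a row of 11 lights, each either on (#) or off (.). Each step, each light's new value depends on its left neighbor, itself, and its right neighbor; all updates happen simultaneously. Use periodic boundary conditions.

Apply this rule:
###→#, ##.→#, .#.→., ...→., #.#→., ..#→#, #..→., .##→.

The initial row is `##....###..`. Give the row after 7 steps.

.#...#.##.#
....#...#..
...#...#...
..#...#....
.#...#.....
#...#......
...#......#

...#......#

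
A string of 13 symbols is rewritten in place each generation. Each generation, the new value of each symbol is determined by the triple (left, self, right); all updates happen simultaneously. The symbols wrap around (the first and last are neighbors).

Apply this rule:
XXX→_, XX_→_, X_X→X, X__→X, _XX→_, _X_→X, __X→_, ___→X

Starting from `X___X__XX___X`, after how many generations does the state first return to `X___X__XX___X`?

_XX_XX___XX__
___X__XX___XX
XX_XX___XX___
__X__XX___XX_
X_XX___XX___X
_X__XX___XX__
_XX___XX___XX
X__XX___XX___
XX___XX___XX_
__XX___XX___X
X___XX___XX_X
_XX___XX___X_
___XX___XX_XX
XX___XX___X__
__XX___XX_XX_
X___XX___X__X
_XX___XX_XX__
___XX___X__XX
XX___XX_XX___
__XX___X__XX_
X___XX_XX___X
_XX___X__XX__
___XX_XX___XX
XX___X__XX___
__XX_XX___XX_
X___X__XX___X

26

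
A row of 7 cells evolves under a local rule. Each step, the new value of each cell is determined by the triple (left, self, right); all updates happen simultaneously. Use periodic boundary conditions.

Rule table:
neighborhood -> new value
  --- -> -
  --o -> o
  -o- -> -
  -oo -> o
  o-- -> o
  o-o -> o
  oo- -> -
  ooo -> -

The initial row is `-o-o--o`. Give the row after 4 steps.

-oo-o-o

step 1: o-o-oo-
step 2: -o-oo-o
step 3: o-oo-o-
step 4: -oo-o-o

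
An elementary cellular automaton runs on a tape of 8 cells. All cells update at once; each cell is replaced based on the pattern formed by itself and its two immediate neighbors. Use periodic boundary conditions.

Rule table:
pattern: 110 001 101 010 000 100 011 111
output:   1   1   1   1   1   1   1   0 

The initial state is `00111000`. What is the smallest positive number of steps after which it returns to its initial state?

11101111
00111000

2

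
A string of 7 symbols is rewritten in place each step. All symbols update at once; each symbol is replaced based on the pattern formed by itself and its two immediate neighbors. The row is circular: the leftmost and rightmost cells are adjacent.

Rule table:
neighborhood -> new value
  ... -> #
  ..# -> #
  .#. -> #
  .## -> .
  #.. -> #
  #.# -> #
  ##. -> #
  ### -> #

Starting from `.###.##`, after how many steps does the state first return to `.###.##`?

#.###.#
##.###.
.##.###
#.##.##
##.##.#
###.##.
.###.##

7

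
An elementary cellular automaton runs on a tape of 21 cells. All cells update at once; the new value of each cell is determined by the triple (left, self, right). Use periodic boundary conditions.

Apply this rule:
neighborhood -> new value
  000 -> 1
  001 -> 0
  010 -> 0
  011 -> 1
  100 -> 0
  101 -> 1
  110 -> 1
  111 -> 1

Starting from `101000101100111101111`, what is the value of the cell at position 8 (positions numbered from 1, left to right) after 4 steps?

1

110010011100111111111
110000011100111111111
110111011100111111111
111111111100111111111
position 8 holds 1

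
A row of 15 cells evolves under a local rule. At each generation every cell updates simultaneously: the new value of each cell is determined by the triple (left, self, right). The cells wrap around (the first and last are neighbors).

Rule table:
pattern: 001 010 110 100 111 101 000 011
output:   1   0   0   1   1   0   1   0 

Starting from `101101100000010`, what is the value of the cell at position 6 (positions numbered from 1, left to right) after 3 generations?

000000011111100
111111101111011
111111000110001
position 6 holds 1

1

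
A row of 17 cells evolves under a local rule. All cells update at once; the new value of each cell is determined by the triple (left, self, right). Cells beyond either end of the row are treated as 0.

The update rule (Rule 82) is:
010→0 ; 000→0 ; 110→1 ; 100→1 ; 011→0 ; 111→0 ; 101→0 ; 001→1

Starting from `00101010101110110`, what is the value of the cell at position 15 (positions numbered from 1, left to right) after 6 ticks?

01000000000010011
10100000000101101
00010000001000100
00101000010101010
01000100100000001
10101011010000010
position 15 holds 0

0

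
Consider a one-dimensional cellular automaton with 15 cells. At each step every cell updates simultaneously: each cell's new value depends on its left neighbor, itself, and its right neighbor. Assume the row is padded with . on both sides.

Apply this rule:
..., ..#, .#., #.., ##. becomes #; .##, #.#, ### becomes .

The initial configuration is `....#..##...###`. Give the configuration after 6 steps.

.........######

step 1: #######.####..#
step 2: ......#....####
step 3: ###########...#
step 4: ..........#####
step 5: ##########....#
step 6: .........######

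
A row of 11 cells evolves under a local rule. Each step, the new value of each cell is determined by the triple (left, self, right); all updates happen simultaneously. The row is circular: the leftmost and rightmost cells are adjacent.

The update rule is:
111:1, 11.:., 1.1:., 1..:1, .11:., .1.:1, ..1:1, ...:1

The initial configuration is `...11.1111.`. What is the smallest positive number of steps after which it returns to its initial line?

111....11.1
11.1111....
....11.1111
1111....11.
.11.1111...
1....11.111
.1111....11
..11.1111..
11....11.11
1.1111....1
...11.1111.

11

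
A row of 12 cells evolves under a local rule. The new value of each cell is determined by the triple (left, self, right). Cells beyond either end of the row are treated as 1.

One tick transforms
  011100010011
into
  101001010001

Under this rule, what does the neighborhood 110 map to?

0

At position 3 the neighborhood is 110; the next row has 0 there.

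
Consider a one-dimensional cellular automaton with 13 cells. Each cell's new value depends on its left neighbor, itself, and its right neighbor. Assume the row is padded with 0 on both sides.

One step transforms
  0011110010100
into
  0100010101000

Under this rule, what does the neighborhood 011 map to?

0

At position 2 the neighborhood is 011; the next row has 0 there.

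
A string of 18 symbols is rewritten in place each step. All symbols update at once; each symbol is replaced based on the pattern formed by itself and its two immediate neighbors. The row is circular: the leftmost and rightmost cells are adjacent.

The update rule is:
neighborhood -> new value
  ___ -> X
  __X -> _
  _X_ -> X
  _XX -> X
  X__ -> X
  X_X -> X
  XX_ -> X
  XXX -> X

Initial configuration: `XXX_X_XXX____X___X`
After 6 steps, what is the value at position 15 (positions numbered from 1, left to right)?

step 1: XXXXXXXXXXXX_XXX_X
step 2: XXXXXXXXXXXXXXXXXX
step 3: XXXXXXXXXXXXXXXXXX  (fixed point — unchanged through step 6)
position 15 holds X

X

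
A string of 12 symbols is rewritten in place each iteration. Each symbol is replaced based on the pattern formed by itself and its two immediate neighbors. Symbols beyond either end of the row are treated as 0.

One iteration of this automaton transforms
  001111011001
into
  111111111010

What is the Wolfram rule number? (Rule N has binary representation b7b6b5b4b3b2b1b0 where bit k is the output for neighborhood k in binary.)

235

position 3: 111 → 1  (bit 7 = 1)
position 5: 110 → 1  (bit 6 = 1)
position 6: 101 → 1  (bit 5 = 1)
position 9: 100 → 0  (bit 4 = 0)
position 2: 011 → 1  (bit 3 = 1)
position 11: 010 → 0  (bit 2 = 0)
position 1: 001 → 1  (bit 1 = 1)
position 0: 000 → 1  (bit 0 = 1)
bits b7..b0 = 11101011 = 235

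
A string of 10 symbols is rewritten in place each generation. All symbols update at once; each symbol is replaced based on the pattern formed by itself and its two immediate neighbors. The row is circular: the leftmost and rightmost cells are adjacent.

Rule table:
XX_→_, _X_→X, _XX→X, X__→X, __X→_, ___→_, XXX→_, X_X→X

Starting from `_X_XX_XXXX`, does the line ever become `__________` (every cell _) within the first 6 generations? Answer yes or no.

no

generation 1: XXXX_XX___
generation 2: X___XX_X__
generation 3: XX__X_XXX_
generation 4: X_X_XXX__X
generation 5: _XXXX__X_X
generation 6: XX___X_XXX
generation 6 is XX___X_XXX, still not uniform _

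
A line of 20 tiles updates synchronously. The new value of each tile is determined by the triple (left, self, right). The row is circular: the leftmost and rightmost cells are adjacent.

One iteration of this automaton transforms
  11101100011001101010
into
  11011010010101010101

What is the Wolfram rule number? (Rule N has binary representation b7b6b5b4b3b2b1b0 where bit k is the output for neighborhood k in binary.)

position 1: 111 → 1  (bit 7 = 1)
position 2: 110 → 0  (bit 6 = 0)
position 3: 101 → 1  (bit 5 = 1)
position 6: 100 → 1  (bit 4 = 1)
position 0: 011 → 1  (bit 3 = 1)
position 16: 010 → 0  (bit 2 = 0)
position 8: 001 → 0  (bit 1 = 0)
position 7: 000 → 0  (bit 0 = 0)
bits b7..b0 = 10111000 = 184

184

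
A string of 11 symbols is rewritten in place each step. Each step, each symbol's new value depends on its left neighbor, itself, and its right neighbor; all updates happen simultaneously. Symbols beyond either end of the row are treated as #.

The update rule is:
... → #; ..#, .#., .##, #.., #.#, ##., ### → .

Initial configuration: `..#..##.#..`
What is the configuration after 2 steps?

...........
.#########.

.#########.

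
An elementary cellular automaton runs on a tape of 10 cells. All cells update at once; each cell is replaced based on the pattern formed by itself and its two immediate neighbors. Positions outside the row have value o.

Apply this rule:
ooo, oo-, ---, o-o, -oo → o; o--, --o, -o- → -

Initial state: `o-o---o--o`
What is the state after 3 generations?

oo-oo-oooo

oo--o----o
oo----oo-o
oo-oo-oooo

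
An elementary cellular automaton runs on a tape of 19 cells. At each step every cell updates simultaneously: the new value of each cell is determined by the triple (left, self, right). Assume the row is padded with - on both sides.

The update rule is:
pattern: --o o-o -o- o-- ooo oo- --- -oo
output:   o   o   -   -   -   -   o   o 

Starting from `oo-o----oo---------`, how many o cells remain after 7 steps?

11

o-o--oooo--oooooooo
-o--oo----oo-------
o--oo--oooo--oooooo
--oo--oo----oo-----
ooo--oo--oooo--oooo
o---oo--oo----oo---
--ooo--oo--oooo--oo
count of o: 11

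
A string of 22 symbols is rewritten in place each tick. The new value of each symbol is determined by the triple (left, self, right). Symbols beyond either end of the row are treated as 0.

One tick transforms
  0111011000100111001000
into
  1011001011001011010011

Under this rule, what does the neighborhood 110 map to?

1

At position 3 the neighborhood is 110; the next row has 1 there.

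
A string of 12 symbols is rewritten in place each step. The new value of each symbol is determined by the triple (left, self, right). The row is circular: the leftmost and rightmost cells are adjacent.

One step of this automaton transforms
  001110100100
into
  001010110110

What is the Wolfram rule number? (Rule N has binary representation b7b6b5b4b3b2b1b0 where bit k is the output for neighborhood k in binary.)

position 3: 111 → 0  (bit 7 = 0)
position 4: 110 → 1  (bit 6 = 1)
position 5: 101 → 0  (bit 5 = 0)
position 7: 100 → 1  (bit 4 = 1)
position 2: 011 → 1  (bit 3 = 1)
position 6: 010 → 1  (bit 2 = 1)
position 1: 001 → 0  (bit 1 = 0)
position 0: 000 → 0  (bit 0 = 0)
bits b7..b0 = 01011100 = 92

92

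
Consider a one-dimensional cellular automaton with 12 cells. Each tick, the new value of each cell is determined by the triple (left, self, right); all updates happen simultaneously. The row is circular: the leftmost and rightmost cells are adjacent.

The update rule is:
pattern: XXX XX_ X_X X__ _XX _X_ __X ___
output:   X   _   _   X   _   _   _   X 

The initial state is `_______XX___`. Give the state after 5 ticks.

_X___X_X__X_

XXXXXX___XXX
XXXXX_XX__XX
XXXX____X__X
XXX_XXX__X__
_X___X_X__X_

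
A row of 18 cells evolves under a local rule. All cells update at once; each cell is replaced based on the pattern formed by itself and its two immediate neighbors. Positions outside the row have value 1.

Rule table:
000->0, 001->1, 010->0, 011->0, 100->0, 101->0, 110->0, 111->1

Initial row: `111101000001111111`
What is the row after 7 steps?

000010001000100010

step 1: 111000000010111111
step 2: 110000000100011111
step 3: 100000001000101111
step 4: 000000010001000111
step 5: 000000100010001011
step 6: 000001000100010001
step 7: 000010001000100010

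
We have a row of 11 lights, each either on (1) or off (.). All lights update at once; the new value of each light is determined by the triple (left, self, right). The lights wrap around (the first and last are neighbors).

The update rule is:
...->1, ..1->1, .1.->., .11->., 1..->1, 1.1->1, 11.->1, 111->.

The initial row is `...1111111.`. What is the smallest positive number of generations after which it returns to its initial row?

generation 1: 111......11
generation 2: ..1111111..
generation 3: 11......111
generation 4: .1111111...
generation 5: 1......1111
generation 6: 1111111....
generation 7: ......11111
generation 8: 111111....1
generation 9: .....11111.
generation 10: 11111....11
generation 11: ....11111..
generation 12: 1111....111
generation 13: ...11111...
generation 14: 111....1111
generation 15: ..11111....
generation 16: 11....11111
generation 17: .11111.....
generation 18: 1....111111
generation 19: 11111......
generation 20: ....1111111
generation 21: 1111......1
generation 22: ...1111111.

22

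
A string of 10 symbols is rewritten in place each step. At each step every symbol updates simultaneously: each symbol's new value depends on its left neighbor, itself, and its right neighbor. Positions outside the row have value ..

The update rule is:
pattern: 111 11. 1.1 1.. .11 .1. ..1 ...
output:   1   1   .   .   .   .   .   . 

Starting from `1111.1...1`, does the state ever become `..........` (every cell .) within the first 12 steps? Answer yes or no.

step 1: .111......
step 2: ..11......
step 3: ...1......
step 4: ..........
all cells are . at step 4

yes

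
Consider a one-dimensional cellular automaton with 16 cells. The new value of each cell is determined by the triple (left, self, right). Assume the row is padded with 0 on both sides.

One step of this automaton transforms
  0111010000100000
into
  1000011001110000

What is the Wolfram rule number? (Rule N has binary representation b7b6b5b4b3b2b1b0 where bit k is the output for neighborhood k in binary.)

position 2: 111 → 0  (bit 7 = 0)
position 3: 110 → 0  (bit 6 = 0)
position 4: 101 → 0  (bit 5 = 0)
position 6: 100 → 1  (bit 4 = 1)
position 1: 011 → 0  (bit 3 = 0)
position 5: 010 → 1  (bit 2 = 1)
position 0: 001 → 1  (bit 1 = 1)
position 7: 000 → 0  (bit 0 = 0)
bits b7..b0 = 00010110 = 22

22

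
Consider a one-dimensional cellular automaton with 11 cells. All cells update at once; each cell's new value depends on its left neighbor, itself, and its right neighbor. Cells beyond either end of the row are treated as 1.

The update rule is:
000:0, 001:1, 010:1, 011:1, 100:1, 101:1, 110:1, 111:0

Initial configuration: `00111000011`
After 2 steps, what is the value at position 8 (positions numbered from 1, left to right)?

step 1: 11101100110
step 2: 00111111111
position 8 holds 1

1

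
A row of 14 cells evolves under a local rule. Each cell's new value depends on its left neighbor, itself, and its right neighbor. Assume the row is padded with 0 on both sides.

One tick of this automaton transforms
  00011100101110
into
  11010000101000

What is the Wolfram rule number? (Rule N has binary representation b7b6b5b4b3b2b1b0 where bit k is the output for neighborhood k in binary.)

position 4: 111 → 0  (bit 7 = 0)
position 5: 110 → 0  (bit 6 = 0)
position 9: 101 → 0  (bit 5 = 0)
position 6: 100 → 0  (bit 4 = 0)
position 3: 011 → 1  (bit 3 = 1)
position 8: 010 → 1  (bit 2 = 1)
position 2: 001 → 0  (bit 1 = 0)
position 0: 000 → 1  (bit 0 = 1)
bits b7..b0 = 00001101 = 13

13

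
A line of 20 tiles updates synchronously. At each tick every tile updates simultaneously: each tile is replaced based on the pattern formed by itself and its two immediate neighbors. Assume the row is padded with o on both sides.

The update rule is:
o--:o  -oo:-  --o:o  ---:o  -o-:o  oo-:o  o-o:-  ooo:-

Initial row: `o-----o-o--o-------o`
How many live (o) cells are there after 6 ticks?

1

ooooooo-ooooooooooo-
------o-----------o-
ooooooooooooooooooo-
------------------o-
ooooooooooooooooooo-  (repeats tick 3; period 2)
tick 6: ------------------o-
count of o: 1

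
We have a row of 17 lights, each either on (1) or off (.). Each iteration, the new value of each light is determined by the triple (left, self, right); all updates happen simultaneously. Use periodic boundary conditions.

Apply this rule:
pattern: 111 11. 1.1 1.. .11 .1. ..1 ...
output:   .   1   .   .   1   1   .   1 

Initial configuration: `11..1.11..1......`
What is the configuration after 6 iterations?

11..1.11..1.1..1.

11..1.11..1.1111.
11..1.11..1.1..1.
11..1.11..1.1..1.  (fixed point — unchanged through iteration 6)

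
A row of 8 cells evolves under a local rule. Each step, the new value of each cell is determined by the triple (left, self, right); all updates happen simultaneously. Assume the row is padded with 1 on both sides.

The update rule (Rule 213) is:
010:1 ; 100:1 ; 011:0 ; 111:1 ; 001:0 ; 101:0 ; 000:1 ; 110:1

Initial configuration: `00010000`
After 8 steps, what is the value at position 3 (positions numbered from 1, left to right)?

step 1: 11011110
step 2: 11001110
step 3: 11100110
step 4: 11110010
step 5: 11111010
step 6: 11111010  (fixed point — unchanged through step 8)
position 3 holds 1

1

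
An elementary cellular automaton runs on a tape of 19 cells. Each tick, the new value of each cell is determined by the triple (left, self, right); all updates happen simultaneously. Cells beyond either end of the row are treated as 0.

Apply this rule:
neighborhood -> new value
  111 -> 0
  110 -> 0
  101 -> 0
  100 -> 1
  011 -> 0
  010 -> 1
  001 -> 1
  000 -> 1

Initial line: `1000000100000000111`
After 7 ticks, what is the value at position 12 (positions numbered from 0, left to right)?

1111111111111111000
0000000000000000111
1111111111111111000  (repeats tick 1; period 2)
tick 7: 1111111111111111000
position 12 holds 1

1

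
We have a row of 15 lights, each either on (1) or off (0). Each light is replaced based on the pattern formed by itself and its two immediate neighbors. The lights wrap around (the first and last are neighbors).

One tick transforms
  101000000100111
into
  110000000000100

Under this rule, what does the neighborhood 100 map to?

At position 3 the neighborhood is 100; the next row has 0 there.

0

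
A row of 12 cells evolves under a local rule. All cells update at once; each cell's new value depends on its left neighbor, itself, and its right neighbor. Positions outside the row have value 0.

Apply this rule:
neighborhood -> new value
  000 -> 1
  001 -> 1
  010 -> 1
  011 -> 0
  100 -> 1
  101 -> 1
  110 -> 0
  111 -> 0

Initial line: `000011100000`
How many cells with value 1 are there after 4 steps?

3

111100011111
000011100000  (repeats step 0; period 2)
step 4: 000011100000
count of 1: 3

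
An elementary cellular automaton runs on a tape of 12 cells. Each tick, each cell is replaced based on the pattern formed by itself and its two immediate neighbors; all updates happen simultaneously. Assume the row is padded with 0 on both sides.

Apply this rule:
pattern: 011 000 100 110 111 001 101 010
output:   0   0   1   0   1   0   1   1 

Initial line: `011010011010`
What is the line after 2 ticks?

000111000111
000010100010

000010100010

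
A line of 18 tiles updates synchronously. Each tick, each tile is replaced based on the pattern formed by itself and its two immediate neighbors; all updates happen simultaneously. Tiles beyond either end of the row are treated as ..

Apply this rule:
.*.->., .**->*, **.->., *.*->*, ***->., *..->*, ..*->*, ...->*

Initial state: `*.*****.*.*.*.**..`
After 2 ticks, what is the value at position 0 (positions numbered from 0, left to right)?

.**....*.*.*.**.**
**.****.*.*.**.**.
position 0 holds *

*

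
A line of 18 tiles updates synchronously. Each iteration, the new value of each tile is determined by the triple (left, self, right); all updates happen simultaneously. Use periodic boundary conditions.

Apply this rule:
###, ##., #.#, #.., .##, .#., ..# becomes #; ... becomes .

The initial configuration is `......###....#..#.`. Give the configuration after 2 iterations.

#...##############

.....#####..######
#...##############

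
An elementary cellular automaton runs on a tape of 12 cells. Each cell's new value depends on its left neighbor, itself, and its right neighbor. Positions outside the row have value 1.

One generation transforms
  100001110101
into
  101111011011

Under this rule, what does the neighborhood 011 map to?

1

At position 5 the neighborhood is 011; the next row has 1 there.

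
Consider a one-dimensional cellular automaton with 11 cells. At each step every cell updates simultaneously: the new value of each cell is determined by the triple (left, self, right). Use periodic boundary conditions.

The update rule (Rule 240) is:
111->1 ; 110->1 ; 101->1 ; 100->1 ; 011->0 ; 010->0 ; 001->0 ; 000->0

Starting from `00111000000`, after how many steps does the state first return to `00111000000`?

11

step 1: 00011100000
step 2: 00001110000
step 3: 00000111000
step 4: 00000011100
step 5: 00000001110
step 6: 00000000111
step 7: 10000000011
step 8: 11000000001
step 9: 11100000000
step 10: 01110000000
step 11: 00111000000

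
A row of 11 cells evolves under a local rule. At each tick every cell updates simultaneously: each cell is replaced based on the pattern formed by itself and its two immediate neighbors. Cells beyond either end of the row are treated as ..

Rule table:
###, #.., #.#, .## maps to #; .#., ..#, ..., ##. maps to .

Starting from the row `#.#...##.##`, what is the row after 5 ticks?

.#.#..#.##.
..#.#..##.#
...#.#.#.#.
....#.#.#.#
.....#.#.#.

.....#.#.#.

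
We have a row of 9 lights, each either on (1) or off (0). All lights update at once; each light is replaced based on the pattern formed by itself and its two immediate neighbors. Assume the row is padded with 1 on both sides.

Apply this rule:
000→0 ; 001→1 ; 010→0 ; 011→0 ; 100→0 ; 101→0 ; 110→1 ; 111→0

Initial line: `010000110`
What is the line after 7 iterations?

000010010

000001010
000010000
000100001
001000010
010000100
000001001
000010010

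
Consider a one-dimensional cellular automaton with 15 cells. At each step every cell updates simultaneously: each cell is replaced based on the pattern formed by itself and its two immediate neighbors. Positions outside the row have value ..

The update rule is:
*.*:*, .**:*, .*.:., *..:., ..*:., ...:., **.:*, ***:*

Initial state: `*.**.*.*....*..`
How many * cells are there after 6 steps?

5

.****.*........
.*****.........
.*****.........  (fixed point — unchanged through step 6)
count of *: 5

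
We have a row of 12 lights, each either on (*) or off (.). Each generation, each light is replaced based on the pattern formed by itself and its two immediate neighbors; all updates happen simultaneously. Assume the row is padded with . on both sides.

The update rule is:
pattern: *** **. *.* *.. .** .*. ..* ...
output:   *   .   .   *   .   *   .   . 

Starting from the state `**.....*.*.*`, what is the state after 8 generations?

generation 1: ..*....*.*.*
generation 2: ..**...*.*.*
generation 3: ....*..*.*.*
generation 4: ....**.*.*.*
generation 5: .......*.*.*
generation 6: .......*.*.*  (fixed point — unchanged through generation 8)

.......*.*.*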